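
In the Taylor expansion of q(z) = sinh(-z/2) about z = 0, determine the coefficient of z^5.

-1/3840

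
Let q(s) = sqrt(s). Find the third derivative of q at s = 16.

From the series, [(s - 16)^3] q = 1/16384; multiply by 3! = 6 to get 3/8192.

3/8192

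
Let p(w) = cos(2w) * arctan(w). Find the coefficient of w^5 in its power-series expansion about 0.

23/15

Expand each factor separately, then convolve coefficients.
[w^0] = 0;  [w^1] = 1;  [w^2] = 0;  [w^3] = -7/3;  [w^4] = 0;  [w^5] = 23/15.
So c_5 = p^(5)(0)/5! = 23/15.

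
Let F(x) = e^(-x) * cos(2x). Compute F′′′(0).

Write out both Maclaurin series and multiply, keeping only the needed powers.
The coefficient of x^3 in the expansion is 11/6, so F′′′(0) = 3! * (11/6) = 11.

11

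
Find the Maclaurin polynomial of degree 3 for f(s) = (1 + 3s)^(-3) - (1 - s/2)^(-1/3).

-87487*s^3/324 + 971*s^2/18 - 55*s/6

Add the two expansions coefficient-wise.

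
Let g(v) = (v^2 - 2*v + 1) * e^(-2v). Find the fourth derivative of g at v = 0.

128

Distribute the polynomial across the series and collect like powers.
From the series, [v^4] g = 16/3; multiply by 4! = 24 to get 128.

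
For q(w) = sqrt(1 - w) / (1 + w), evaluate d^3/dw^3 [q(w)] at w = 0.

-69/8

Take the Cauchy product of the two expansions.
The coefficient of w^3 in the expansion is -23/16, so q′′′(0) = 3! * (-23/16) = -69/8.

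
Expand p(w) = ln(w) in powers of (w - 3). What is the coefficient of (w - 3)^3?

1/81

[(w - 3)^0] = ln(3);  [(w - 3)^1] = 1/3;  [(w - 3)^2] = -1/18;  [(w - 3)^3] = 1/81.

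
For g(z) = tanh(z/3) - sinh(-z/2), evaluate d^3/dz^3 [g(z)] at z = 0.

11/216

Add the two expansions coefficient-wise.
The coefficient of z^3 in the expansion is 11/1296, so g′′′(0) = 3! * (11/1296) = 11/216.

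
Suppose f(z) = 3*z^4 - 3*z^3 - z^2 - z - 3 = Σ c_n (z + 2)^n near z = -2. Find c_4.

Use the known series and substitute for the argument.
f(-2) = 67
f′(-2) = -129
f′′(-2) = 178
f′′′(-2) = -162
f^(4)(-2) = 72

3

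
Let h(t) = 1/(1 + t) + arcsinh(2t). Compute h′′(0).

2

Expand each term separately and add.
The coefficient of t^2 in the expansion is 1, so h′′(0) = 2! * (1) = 2.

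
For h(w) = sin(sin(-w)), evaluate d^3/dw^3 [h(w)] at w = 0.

2

Substitute the inner expansion into the outer series and collect powers.
The coefficient of w^3 in the expansion is 1/3, so h′′′(0) = 3! * (1/3) = 2.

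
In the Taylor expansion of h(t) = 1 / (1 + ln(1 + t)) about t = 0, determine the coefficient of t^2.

Use the geometric series for the reciprocal, then substitute.
[t^0] = 1;  [t^1] = -1;  [t^2] = 3/2.

3/2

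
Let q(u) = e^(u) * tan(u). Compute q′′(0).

2

Multiply the two series term by term and collect like powers.
From the series, [u^2] q = 1; multiply by 2! = 2 to get 2.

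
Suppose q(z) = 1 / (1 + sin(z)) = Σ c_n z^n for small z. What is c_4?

2/3

Use the geometric series for the reciprocal, then substitute.
q(0) = 1
q′(0) = -1
q′′(0) = 2
q′′′(0) = -5
q^(4)(0) = 16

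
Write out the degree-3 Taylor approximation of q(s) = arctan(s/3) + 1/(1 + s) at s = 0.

-82*s^3/81 + s^2 - 2*s/3 + 1

Combine the two series term by term.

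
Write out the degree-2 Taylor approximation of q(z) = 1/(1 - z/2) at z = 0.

z^2/4 + z/2 + 1

q(0) = 1
q′(0) = 1/2
q′′(0) = 1/2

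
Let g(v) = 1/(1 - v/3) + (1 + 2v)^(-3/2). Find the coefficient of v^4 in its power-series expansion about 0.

Combine the two series term by term.
g(0) = 2
g′(0) = -8/3
g′′(0) = 137/9
g′′′(0) = -943/9
g^(4)(0) = 25523/27
Dividing each by k! gives the coefficients c_0, ..., c_4.

25523/648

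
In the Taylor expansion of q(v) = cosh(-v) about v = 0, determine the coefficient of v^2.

1/2

Differentiate repeatedly and evaluate at the center.
[v^0] = 1;  [v^1] = 0;  [v^2] = 1/2.
So c_2 = q′′(0)/2! = 1/2.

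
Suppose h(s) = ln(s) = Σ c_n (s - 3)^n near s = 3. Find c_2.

-1/18

h(3) = ln(3)
h′(3) = 1/3
h′′(3) = -1/9
Then c_k = h^(k)(3)/k! gives each Taylor coefficient.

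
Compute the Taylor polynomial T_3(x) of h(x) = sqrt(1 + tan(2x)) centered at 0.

Substitute the inner expansion into the outer series and collect powers.

11*x^3/6 - x^2/2 + x + 1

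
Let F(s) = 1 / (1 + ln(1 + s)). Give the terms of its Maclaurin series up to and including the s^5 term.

Use the geometric series for the reciprocal, then substitute.
[s^0] = 1;  [s^1] = -1;  [s^2] = 3/2;  [s^3] = -7/3;  [s^4] = 11/3;  [s^5] = -347/60.

-347*s^5/60 + 11*s^4/3 - 7*s^3/3 + 3*s^2/2 - s + 1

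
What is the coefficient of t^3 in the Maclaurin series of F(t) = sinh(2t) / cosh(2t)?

-8/3

Divide the numerator series by the denominator series (power-series long division).
F(0) = 0
F′(0) = 2
F′′(0) = 0
F′′′(0) = -16
So c_3 = F′′′(0)/3! = -8/3.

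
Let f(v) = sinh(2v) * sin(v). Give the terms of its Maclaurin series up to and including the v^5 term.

v^4 + 2*v^2

Write out both Maclaurin series and multiply, keeping only the needed powers.
f(0) = 0
f′(0) = 0
f′′(0) = 4
f′′′(0) = 0
f^(4)(0) = 24
f^(5)(0) = 0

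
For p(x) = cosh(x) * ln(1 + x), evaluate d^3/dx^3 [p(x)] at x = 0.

5

Expand each factor separately, then convolve coefficients.
The coefficient of x^3 in the expansion is 5/6, so p′′′(0) = 3! * (5/6) = 5.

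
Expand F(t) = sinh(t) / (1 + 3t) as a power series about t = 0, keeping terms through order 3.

Expand each factor separately, then convolve coefficients.

55*t^3/6 - 3*t^2 + t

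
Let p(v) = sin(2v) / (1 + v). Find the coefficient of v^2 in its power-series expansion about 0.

Write out both Maclaurin series and multiply, keeping only the needed powers.
p(0) = 0
p′(0) = 2
p′′(0) = -4
So c_2 = p′′(0)/2! = -2.

-2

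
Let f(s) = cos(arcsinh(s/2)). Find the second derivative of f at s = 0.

-1/4

Plug the Maclaurin series of the inner function into that of the outer and collect terms.
The coefficient of s^2 in the expansion is -1/8, so f′′(0) = 2! * (-1/8) = -1/4.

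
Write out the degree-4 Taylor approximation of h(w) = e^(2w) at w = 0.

h(0) = 1
h′(0) = 2
h′′(0) = 4
h′′′(0) = 8
h^(4)(0) = 16
Then c_k = h^(k)(0)/k! gives each Taylor coefficient.

2*w^4/3 + 4*w^3/3 + 2*w^2 + 2*w + 1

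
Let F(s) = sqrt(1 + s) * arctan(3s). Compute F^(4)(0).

-207/2

Write out both Maclaurin series and multiply, keeping only the needed powers.
The coefficient of s^4 in the expansion is -69/16, so F^(4)(0) = 4! * (-69/16) = -207/2.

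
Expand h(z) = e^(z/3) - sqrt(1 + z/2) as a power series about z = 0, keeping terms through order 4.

1471*z^4/497664 - 17*z^3/10368 + 25*z^2/288 + z/12

Add the two expansions coefficient-wise.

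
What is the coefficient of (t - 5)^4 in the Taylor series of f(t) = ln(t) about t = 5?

f(5) = ln(5)
f′(5) = 1/5
f′′(5) = -1/25
f′′′(5) = 2/125
f^(4)(5) = -6/625

-1/2500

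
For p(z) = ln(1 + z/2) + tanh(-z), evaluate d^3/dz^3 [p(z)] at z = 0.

Combine the two series term by term.
The coefficient of z^3 in the expansion is 3/8, so p′′′(0) = 3! * (3/8) = 9/4.

9/4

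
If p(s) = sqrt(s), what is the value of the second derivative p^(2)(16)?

-1/256

Use the known series and substitute for the argument.
The coefficient of (s - 16)^2 in the expansion is -1/512, so p′′(16) = 2! * (-1/512) = -1/256.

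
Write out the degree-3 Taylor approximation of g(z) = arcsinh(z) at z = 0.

-z^3/6 + z

Use the known series and substitute for the argument.
g(0) = 0
g′(0) = 1
g′′(0) = 0
g′′′(0) = -1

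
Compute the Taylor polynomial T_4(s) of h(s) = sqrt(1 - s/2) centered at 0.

h(0) = 1
h′(0) = -1/4
h′′(0) = -1/16
h′′′(0) = -3/64
h^(4)(0) = -15/256
Then c_k = h^(k)(0)/k! gives each Taylor coefficient.

-5*s^4/2048 - s^3/128 - s^2/32 - s/4 + 1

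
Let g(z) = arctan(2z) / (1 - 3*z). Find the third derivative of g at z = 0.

Expand 1/(denominator) as a geometric series and multiply by the numerator's series.
The coefficient of z^3 in the expansion is 46/3, so g′′′(0) = 3! * (46/3) = 92.

92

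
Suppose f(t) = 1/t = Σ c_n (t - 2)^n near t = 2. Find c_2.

1/8

f(2) = 1/2
f′(2) = -1/4
f′′(2) = 1/4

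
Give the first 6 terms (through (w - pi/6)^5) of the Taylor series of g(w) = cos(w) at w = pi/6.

[(w - pi/6)^0] = sqrt(3)/2;  [(w - pi/6)^1] = -1/2;  [(w - pi/6)^2] = -sqrt(3)/4;  [(w - pi/6)^3] = 1/12;  [(w - pi/6)^4] = sqrt(3)/48;  [(w - pi/6)^5] = -1/240.

-(w - pi/6)^5/240 + sqrt(3)*(w - pi/6)^4/48 + (w - pi/6)^3/12 - sqrt(3)*(w - pi/6)^2/4 - (w - pi/6)/2 + sqrt(3)/2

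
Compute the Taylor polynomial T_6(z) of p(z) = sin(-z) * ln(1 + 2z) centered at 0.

-215*z^6/36 + 11*z^5/3 - 7*z^4/3 + 2*z^3 - 2*z^2

Take the Cauchy product of the two expansions.
p(0) = 0
p′(0) = 0
p′′(0) = -4
p′′′(0) = 12
p^(4)(0) = -56
p^(5)(0) = 440
p^(6)(0) = -4300
The Taylor polynomial is Σ p^(k)(0)/k! · z^k.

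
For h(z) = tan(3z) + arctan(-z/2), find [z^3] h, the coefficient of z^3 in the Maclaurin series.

217/24

Combine the two series term by term.
h(0) = 0
h′(0) = 5/2
h′′(0) = 0
h′′′(0) = 217/4
Then c_k = h^(k)(0)/k! gives each Taylor coefficient.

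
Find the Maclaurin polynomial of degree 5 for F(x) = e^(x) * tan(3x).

Expand each factor separately, then convolve coefficients.
F(0) = 0
F′(0) = 3
F′′(0) = 6
F′′′(0) = 63
F^(4)(0) = 228
F^(5)(0) = 4443
Dividing each by k! gives the coefficients c_0, ..., c_5.

1481*x^5/40 + 19*x^4/2 + 21*x^3/2 + 3*x^2 + 3*x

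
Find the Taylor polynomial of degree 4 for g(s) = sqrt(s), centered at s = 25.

-(s - 25)^4/2000000 + (s - 25)^3/50000 - (s - 25)^2/1000 + (s - 25)/10 + 5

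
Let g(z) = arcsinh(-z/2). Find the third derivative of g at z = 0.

1/8

From the series, [z^3] g = 1/48; multiply by 3! = 6 to get 1/8.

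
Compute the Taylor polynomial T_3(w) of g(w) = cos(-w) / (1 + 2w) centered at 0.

-7*w^3 + 7*w^2/2 - 2*w + 1

Write out both Maclaurin series and multiply, keeping only the needed powers.
g(0) = 1
g′(0) = -2
g′′(0) = 7
g′′′(0) = -42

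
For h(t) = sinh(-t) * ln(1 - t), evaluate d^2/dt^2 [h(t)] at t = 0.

2

Expand each factor separately, then convolve coefficients.
The coefficient of t^2 in the expansion is 1, so h′′(0) = 2! * (1) = 2.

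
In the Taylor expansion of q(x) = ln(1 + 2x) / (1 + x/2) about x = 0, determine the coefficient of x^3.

25/6

Expand each factor separately, then convolve coefficients.
[x^0] = 0;  [x^1] = 2;  [x^2] = -3;  [x^3] = 25/6.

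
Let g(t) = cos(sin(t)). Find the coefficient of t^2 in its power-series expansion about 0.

-1/2

Let u equal the inner series; expand the outer function in u and truncate.
[t^0] = 1;  [t^1] = 0;  [t^2] = -1/2.
So c_2 = g′′(0)/2! = -1/2.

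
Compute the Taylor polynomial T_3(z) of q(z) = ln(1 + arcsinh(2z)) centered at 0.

Compose series: expand the inner function first, then feed it into the outer expansion.
q(0) = 0
q′(0) = 2
q′′(0) = -4
q′′′(0) = 8

4*z^3/3 - 2*z^2 + 2*z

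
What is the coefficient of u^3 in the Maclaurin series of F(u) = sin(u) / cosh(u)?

-2/3

Invert the denominator's series and multiply.
F(0) = 0
F′(0) = 1
F′′(0) = 0
F′′′(0) = -4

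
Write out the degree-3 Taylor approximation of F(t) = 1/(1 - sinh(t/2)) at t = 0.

Plug the Maclaurin series of the inner function into that of the outer and collect terms.
F(0) = 1
F′(0) = 1/2
F′′(0) = 1/2
F′′′(0) = 7/8

7*t^3/48 + t^2/4 + t/2 + 1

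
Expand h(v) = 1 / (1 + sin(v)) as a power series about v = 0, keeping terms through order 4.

2*v^4/3 - 5*v^3/6 + v^2 - v + 1

Write 1/(1+u) = 1 - u + u^2 - u^3 + ... and substitute the series for u.
h(0) = 1
h′(0) = -1
h′′(0) = 2
h′′′(0) = -5
h^(4)(0) = 16
Then c_k = h^(k)(0)/k! gives each Taylor coefficient.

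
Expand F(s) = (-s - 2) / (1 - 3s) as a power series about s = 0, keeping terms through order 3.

-63*s^3 - 21*s^2 - 7*s - 2

Shift and add copies of the series according to the polynomial's terms.
F(0) = -2
F′(0) = -7
F′′(0) = -42
F′′′(0) = -378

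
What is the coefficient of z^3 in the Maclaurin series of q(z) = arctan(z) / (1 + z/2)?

-1/12

Multiply the two series term by term and collect like powers.
q(0) = 0
q′(0) = 1
q′′(0) = -1
q′′′(0) = -1/2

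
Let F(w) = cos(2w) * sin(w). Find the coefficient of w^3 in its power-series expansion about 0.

-13/6

Multiply the two series term by term and collect like powers.
F(0) = 0
F′(0) = 1
F′′(0) = 0
F′′′(0) = -13
Dividing each by k! gives the coefficients c_0, ..., c_3.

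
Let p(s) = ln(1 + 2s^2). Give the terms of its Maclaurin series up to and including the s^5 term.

-2*s^4 + 2*s^2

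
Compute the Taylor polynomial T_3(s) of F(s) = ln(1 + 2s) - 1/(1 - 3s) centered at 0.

-73*s^3/3 - 11*s^2 - s - 1

Add the two expansions coefficient-wise.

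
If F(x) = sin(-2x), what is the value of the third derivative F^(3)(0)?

8

The coefficient of x^3 in the expansion is 4/3, so F′′′(0) = 3! * (4/3) = 8.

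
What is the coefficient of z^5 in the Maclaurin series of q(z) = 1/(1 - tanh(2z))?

Let u equal the inner series; expand the outer function in u and truncate.
q(0) = 1
q′(0) = 2
q′′(0) = 8
q′′′(0) = 32
q^(4)(0) = 128
q^(5)(0) = 512
So c_5 = q^(5)(0)/5! = 64/15.

64/15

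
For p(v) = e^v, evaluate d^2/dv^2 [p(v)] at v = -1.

The coefficient of (v + 1)^2 in the expansion is e^(-1)/2, so p′′(-1) = 2! * (e^(-1)/2) = e^(-1).

e^(-1)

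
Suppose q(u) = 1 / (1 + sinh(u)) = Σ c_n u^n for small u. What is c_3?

-7/6

Use the geometric series for the reciprocal, then substitute.
q(0) = 1
q′(0) = -1
q′′(0) = 2
q′′′(0) = -7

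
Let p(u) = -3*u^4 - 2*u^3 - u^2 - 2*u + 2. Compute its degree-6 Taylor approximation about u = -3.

p(-3) = -190
p′(-3) = 274
p′′(-3) = -290
p′′′(-3) = 204
p^(4)(-3) = -72
p^(5)(-3) = 0
p^(6)(-3) = 0
Dividing each by k! gives the coefficients c_0, ..., c_6.

-3*(u + 3)^4 + 34*(u + 3)^3 - 145*(u + 3)^2 + 274*(u + 3) - 190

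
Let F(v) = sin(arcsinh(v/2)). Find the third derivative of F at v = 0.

Plug the Maclaurin series of the inner function into that of the outer and collect terms.
From the series, [v^3] F = -1/24; multiply by 3! = 6 to get -1/4.

-1/4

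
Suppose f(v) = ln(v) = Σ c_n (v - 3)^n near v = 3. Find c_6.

f(3) = ln(3)
f′(3) = 1/3
f′′(3) = -1/9
f′′′(3) = 2/27
f^(4)(3) = -2/27
f^(5)(3) = 8/81
f^(6)(3) = -40/243

-1/4374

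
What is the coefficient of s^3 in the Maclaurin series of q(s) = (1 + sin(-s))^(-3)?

19/2

Substitute the inner expansion into the outer series and collect powers.
[s^0] = 1;  [s^1] = 3;  [s^2] = 6;  [s^3] = 19/2.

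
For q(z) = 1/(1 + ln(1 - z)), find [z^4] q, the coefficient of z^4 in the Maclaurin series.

11/3

Plug the Maclaurin series of the inner function into that of the outer and collect terms.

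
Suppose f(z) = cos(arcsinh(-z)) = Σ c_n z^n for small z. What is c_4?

Let u equal the inner series; expand the outer function in u and truncate.
[z^0] = 1;  [z^1] = 0;  [z^2] = -1/2;  [z^3] = 0;  [z^4] = 5/24.

5/24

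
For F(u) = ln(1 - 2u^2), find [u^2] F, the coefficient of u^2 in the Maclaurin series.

F(0) = 0
F′(0) = 0
F′′(0) = -4

-2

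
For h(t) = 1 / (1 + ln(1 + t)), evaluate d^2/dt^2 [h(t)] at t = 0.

Write 1/(1+u) = 1 - u + u^2 - u^3 + ... and substitute the series for u.
The coefficient of t^2 in the expansion is 3/2, so h′′(0) = 2! * (3/2) = 3.

3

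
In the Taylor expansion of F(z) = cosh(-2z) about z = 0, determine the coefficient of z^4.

2/3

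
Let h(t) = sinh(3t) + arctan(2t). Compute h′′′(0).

11

Expand each term separately and add.
From the series, [t^3] h = 11/6; multiply by 3! = 6 to get 11.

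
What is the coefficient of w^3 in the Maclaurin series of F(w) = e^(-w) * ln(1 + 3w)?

Multiply the two series term by term and collect like powers.
[w^0] = 0;  [w^1] = 3;  [w^2] = -15/2;  [w^3] = 15.

15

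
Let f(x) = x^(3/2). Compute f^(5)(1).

-45/32

The coefficient of (x - 1)^5 in the expansion is -3/256, so f^(5)(1) = 5! * (-3/256) = -45/32.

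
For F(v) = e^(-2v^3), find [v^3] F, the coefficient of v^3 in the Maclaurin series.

Compute the successive derivatives at the expansion point and divide by k!.
F(0) = 1
F′(0) = 0
F′′(0) = 0
F′′′(0) = -12
So c_3 = F′′′(0)/3! = -2.

-2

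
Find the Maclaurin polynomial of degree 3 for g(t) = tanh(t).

-t^3/3 + t

g(0) = 0
g′(0) = 1
g′′(0) = 0
g′′′(0) = -2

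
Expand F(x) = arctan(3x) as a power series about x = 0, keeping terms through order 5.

Apply the Taylor formula c_k = f^(k)(a)/k!.
[x^0] = 0;  [x^1] = 3;  [x^2] = 0;  [x^3] = -9;  [x^4] = 0;  [x^5] = 243/5.

243*x^5/5 - 9*x^3 + 3*x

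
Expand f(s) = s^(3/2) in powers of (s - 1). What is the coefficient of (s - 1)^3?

-1/16

Compute the successive derivatives at the expansion point and divide by k!.
f(1) = 1
f′(1) = 3/2
f′′(1) = 3/4
f′′′(1) = -3/8
So c_3 = f′′′(1)/3! = -1/16.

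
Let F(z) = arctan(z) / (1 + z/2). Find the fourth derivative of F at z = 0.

1

Take the Cauchy product of the two expansions.
The coefficient of z^4 in the expansion is 1/24, so F^(4)(0) = 4! * (1/24) = 1.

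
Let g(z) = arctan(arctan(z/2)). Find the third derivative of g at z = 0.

-1/2

Let u equal the inner series; expand the outer function in u and truncate.
The coefficient of z^3 in the expansion is -1/12, so g′′′(0) = 3! * (-1/12) = -1/2.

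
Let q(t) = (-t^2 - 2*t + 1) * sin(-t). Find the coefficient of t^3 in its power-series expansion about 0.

Shift and add copies of the series according to the polynomial's terms.
So c_3 = q′′′(0)/3! = 7/6.

7/6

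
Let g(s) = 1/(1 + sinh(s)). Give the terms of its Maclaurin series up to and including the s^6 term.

77*s^6/45 - 181*s^5/120 + 4*s^4/3 - 7*s^3/6 + s^2 - s + 1

Compose series: expand the inner function first, then feed it into the outer expansion.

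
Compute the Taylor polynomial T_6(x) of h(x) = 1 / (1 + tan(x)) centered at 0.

122*x^6/45 - 32*x^5/15 + 5*x^4/3 - 4*x^3/3 + x^2 - x + 1

Use the geometric series for the reciprocal, then substitute.
h(0) = 1
h′(0) = -1
h′′(0) = 2
h′′′(0) = -8
h^(4)(0) = 40
h^(5)(0) = -256
h^(6)(0) = 1952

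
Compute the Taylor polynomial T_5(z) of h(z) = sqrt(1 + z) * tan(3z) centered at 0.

Expand each factor separately, then convolve coefficients.
h(0) = 0
h′(0) = 3
h′′(0) = 3
h′′′(0) = 207/4
h^(4)(0) = 225/2
h^(5)(0) = 59823/16

19941*z^5/640 + 75*z^4/16 + 69*z^3/8 + 3*z^2/2 + 3*z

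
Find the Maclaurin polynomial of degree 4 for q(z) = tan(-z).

-z^3/3 - z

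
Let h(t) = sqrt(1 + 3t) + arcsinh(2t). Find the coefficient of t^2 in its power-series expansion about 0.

-9/8

Expand each term separately and add.
[t^0] = 1;  [t^1] = 7/2;  [t^2] = -9/8.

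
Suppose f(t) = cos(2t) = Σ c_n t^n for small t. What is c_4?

Compute the successive derivatives at the expansion point and divide by k!.
f(0) = 1
f′(0) = 0
f′′(0) = -4
f′′′(0) = 0
f^(4)(0) = 16
So c_4 = f^(4)(0)/4! = 2/3.

2/3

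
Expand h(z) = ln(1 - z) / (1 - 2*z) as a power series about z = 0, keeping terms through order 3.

Multiply the numerator's expansion by the denominator's geometric series.

-16*z^3/3 - 5*z^2/2 - z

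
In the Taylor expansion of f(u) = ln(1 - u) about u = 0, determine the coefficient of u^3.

-1/3

Differentiate repeatedly and evaluate at the center.
f(0) = 0
f′(0) = -1
f′′(0) = -1
f′′′(0) = -2
So c_3 = f′′′(0)/3! = -1/3.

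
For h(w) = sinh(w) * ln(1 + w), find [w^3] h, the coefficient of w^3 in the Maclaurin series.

-1/2

Multiply the two series term by term and collect like powers.
h(0) = 0
h′(0) = 0
h′′(0) = 2
h′′′(0) = -3
Dividing each by k! gives the coefficients c_0, ..., c_3.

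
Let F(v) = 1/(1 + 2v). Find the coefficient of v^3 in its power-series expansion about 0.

-8

F(0) = 1
F′(0) = -2
F′′(0) = 8
F′′′(0) = -48
So c_3 = F′′′(0)/3! = -8.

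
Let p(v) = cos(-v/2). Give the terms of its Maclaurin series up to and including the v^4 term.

v^4/384 - v^2/8 + 1

[v^0] = 1;  [v^1] = 0;  [v^2] = -1/8;  [v^3] = 0;  [v^4] = 1/384.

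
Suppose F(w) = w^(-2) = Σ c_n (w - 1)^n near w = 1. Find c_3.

-4

F(1) = 1
F′(1) = -2
F′′(1) = 6
F′′′(1) = -24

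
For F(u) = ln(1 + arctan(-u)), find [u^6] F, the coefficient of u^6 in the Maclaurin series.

-4/45

Let u equal the inner series; expand the outer function in u and truncate.
F(0) = 0
F′(0) = -1
F′′(0) = -1
F′′′(0) = 0
F^(4)(0) = 2
F^(5)(0) = -8
F^(6)(0) = -64
So c_6 = F^(6)(0)/6! = -4/45.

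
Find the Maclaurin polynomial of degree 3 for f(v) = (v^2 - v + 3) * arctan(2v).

Multiply each power in the prefactor through the base expansion.
f(0) = 0
f′(0) = 6
f′′(0) = -4
f′′′(0) = -36

-6*v^3 - 2*v^2 + 6*v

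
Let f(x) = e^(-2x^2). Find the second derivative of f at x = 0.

The coefficient of x^2 in the expansion is -2, so f′′(0) = 2! * (-2) = -4.

-4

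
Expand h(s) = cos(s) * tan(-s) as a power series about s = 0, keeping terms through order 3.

Expand each factor separately, then convolve coefficients.
h(0) = 0
h′(0) = -1
h′′(0) = 0
h′′′(0) = 1
The Taylor polynomial is Σ h^(k)(0)/k! · s^k.

s^3/6 - s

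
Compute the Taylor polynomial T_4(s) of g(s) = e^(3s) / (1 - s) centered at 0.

131*s^4/8 + 13*s^3 + 17*s^2/2 + 4*s + 1

Write out both Maclaurin series and multiply, keeping only the needed powers.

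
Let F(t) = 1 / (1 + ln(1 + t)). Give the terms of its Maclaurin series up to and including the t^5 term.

Use the geometric series for the reciprocal, then substitute.
[t^0] = 1;  [t^1] = -1;  [t^2] = 3/2;  [t^3] = -7/3;  [t^4] = 11/3;  [t^5] = -347/60.

-347*t^5/60 + 11*t^4/3 - 7*t^3/3 + 3*t^2/2 - t + 1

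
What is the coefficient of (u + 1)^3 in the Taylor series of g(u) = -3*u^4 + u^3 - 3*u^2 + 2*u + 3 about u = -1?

13

g(-1) = -6
g′(-1) = 23
g′′(-1) = -48
g′′′(-1) = 78
So c_3 = g′′′(-1)/3! = 13.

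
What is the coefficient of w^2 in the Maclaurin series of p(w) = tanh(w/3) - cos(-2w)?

Combine the two series term by term.
p(0) = -1
p′(0) = 1/3
p′′(0) = 4

2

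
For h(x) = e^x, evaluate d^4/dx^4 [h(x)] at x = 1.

e

From the series, [(x - 1)^4] h = e/24; multiply by 4! = 24 to get e.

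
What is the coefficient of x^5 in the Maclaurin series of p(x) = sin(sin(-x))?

Substitute the inner expansion into the outer series and collect powers.
p(0) = 0
p′(0) = -1
p′′(0) = 0
p′′′(0) = 2
p^(4)(0) = 0
p^(5)(0) = -12
The Taylor polynomial is Σ p^(k)(0)/k! · x^k.

-1/10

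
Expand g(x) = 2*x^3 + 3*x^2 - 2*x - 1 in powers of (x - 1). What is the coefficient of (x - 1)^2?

g(1) = 2
g′(1) = 10
g′′(1) = 18
Dividing each by k! gives the coefficients c_0, ..., c_2.

9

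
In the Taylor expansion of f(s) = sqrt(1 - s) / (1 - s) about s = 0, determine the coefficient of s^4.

Take the Cauchy product of the two expansions.
f(0) = 1
f′(0) = 1/2
f′′(0) = 3/4
f′′′(0) = 15/8
f^(4)(0) = 105/16

35/128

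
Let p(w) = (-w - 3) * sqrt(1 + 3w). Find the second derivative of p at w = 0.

Distribute the polynomial across the series and collect like powers.
From the series, [w^2] p = 15/8; multiply by 2! = 2 to get 15/4.

15/4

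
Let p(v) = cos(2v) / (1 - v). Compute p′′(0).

Expand 1/(denominator) as a geometric series and multiply by the numerator's series.
From the series, [v^2] p = -1; multiply by 2! = 2 to get -2.

-2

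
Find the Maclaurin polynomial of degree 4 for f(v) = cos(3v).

27*v^4/8 - 9*v^2/2 + 1

Use the known series and substitute for the argument.
[v^0] = 1;  [v^1] = 0;  [v^2] = -9/2;  [v^3] = 0;  [v^4] = 27/8.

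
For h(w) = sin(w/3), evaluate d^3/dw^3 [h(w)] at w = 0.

The coefficient of w^3 in the expansion is -1/162, so h′′′(0) = 3! * (-1/162) = -1/27.

-1/27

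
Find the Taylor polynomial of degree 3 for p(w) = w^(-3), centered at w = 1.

-10*(w - 1)^3 + 6*(w - 1)^2 - 3*(w - 1) + 1

[(w - 1)^0] = 1;  [(w - 1)^1] = -3;  [(w - 1)^2] = 6;  [(w - 1)^3] = -10.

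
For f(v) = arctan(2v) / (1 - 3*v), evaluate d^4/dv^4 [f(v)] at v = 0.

1104

Multiply the numerator's expansion by the denominator's geometric series.
The coefficient of v^4 in the expansion is 46, so f^(4)(0) = 4! * (46) = 1104.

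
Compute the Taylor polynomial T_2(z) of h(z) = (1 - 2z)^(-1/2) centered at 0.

3*z^2/2 + z + 1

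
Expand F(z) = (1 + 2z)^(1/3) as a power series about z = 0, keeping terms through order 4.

-160*z^4/243 + 40*z^3/81 - 4*z^2/9 + 2*z/3 + 1

F(0) = 1
F′(0) = 2/3
F′′(0) = -8/9
F′′′(0) = 80/27
F^(4)(0) = -1280/81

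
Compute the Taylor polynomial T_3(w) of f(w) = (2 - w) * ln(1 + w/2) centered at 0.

Shift and add copies of the series according to the polynomial's terms.
[w^0] = 0;  [w^1] = 1;  [w^2] = -3/4;  [w^3] = 5/24.

5*w^3/24 - 3*w^2/4 + w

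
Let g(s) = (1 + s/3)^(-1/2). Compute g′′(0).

The coefficient of s^2 in the expansion is 1/24, so g′′(0) = 2! * (1/24) = 1/12.

1/12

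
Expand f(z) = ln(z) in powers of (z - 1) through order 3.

f(1) = 0
f′(1) = 1
f′′(1) = -1
f′′′(1) = 2
Then c_k = f^(k)(1)/k! gives each Taylor coefficient.

(z - 1)^3/3 - (z - 1)^2/2 + (z - 1)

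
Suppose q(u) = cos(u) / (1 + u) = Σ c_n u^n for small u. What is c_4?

Expand each factor separately, then convolve coefficients.
q(0) = 1
q′(0) = -1
q′′(0) = 1
q′′′(0) = -3
q^(4)(0) = 13
So c_4 = q^(4)(0)/4! = 13/24.

13/24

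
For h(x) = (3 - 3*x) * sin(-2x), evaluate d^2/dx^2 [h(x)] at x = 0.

Shift and add copies of the series according to the polynomial's terms.
The coefficient of x^2 in the expansion is 6, so h′′(0) = 2! * (6) = 12.

12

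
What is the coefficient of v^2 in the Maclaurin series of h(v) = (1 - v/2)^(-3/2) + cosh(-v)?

31/32

Expand each term separately and add.
[v^0] = 2;  [v^1] = 3/4;  [v^2] = 31/32.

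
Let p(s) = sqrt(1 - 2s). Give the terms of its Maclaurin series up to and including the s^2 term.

-s^2/2 - s + 1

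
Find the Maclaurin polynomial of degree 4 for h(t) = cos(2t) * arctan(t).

Write out both Maclaurin series and multiply, keeping only the needed powers.
h(0) = 0
h′(0) = 1
h′′(0) = 0
h′′′(0) = -14
h^(4)(0) = 0
Then c_k = h^(k)(0)/k! gives each Taylor coefficient.

-7*t^3/3 + t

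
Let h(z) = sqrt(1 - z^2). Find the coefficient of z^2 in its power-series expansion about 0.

c_2 = h′′(0)/2! = -1/2.

-1/2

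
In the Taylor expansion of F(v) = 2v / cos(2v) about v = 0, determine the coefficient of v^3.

Invert the denominator's series and multiply.
F(0) = 0
F′(0) = 2
F′′(0) = 0
F′′′(0) = 24

4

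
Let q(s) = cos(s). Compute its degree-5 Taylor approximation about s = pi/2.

-(s - pi/2)^5/120 + (s - pi/2)^3/6 - (s - pi/2)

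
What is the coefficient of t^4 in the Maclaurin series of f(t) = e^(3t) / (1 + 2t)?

Take the Cauchy product of the two expansions.

35/8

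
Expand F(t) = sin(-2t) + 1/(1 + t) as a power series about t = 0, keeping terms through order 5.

-19*t^5/15 + t^4 + t^3/3 + t^2 - 3*t + 1

Expand each term separately and add.
F(0) = 1
F′(0) = -3
F′′(0) = 2
F′′′(0) = 2
F^(4)(0) = 24
F^(5)(0) = -152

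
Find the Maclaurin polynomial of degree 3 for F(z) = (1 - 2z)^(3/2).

z^3/2 + 3*z^2/2 - 3*z + 1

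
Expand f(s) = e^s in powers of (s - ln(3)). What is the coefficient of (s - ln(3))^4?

[(s - ln(3))^0] = 3;  [(s - ln(3))^1] = 3;  [(s - ln(3))^2] = 3/2;  [(s - ln(3))^3] = 1/2;  [(s - ln(3))^4] = 1/8.
So c_4 = f^(4)(ln(3))/4! = 1/8.

1/8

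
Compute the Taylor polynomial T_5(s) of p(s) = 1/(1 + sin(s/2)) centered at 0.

Substitute the inner expansion into the outer series and collect powers.
[s^0] = 1;  [s^1] = -1/2;  [s^2] = 1/4;  [s^3] = -5/48;  [s^4] = 1/24;  [s^5] = -61/3840.

-61*s^5/3840 + s^4/24 - 5*s^3/48 + s^2/4 - s/2 + 1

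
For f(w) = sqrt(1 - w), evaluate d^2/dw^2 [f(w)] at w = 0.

-1/4

The coefficient of w^2 in the expansion is -1/8, so f′′(0) = 2! * (-1/8) = -1/4.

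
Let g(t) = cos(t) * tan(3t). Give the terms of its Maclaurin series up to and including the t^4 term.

Write out both Maclaurin series and multiply, keeping only the needed powers.
g(0) = 0
g′(0) = 3
g′′(0) = 0
g′′′(0) = 45
g^(4)(0) = 0

15*t^3/2 + 3*t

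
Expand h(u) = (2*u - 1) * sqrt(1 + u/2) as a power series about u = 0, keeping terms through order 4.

Multiply each power in the prefactor through the base expansion.
h(0) = -1
h′(0) = 7/4
h′′(0) = 17/16
h′′′(0) = -27/64
h^(4)(0) = 111/256

37*u^4/2048 - 9*u^3/128 + 17*u^2/32 + 7*u/4 - 1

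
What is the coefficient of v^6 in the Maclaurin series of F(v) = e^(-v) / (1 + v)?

Expand each factor separately, then convolve coefficients.
F(0) = 1
F′(0) = -2
F′′(0) = 5
F′′′(0) = -16
F^(4)(0) = 65
F^(5)(0) = -326
F^(6)(0) = 1957

1957/720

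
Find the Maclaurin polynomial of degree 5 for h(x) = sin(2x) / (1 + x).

14*x^5/15 - 2*x^4/3 + 2*x^3/3 - 2*x^2 + 2*x

Multiply the two series term by term and collect like powers.
h(0) = 0
h′(0) = 2
h′′(0) = -4
h′′′(0) = 4
h^(4)(0) = -16
h^(5)(0) = 112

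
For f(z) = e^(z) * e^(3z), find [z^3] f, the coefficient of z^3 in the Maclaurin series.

32/3

Expand each factor separately, then convolve coefficients.
So c_3 = f′′′(0)/3! = 32/3.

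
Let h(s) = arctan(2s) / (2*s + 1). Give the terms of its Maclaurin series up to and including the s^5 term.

Multiply the numerator's expansion by the denominator's geometric series.
h(0) = 0
h′(0) = 2
h′′(0) = -8
h′′′(0) = 32
h^(4)(0) = -256
h^(5)(0) = 3328
Dividing each by k! gives the coefficients c_0, ..., c_5.

416*s^5/15 - 32*s^4/3 + 16*s^3/3 - 4*s^2 + 2*s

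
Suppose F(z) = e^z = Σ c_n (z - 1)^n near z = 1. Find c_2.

e/2

Apply the Taylor formula c_k = f^(k)(a)/k!.
F(1) = e
F′(1) = e
F′′(1) = e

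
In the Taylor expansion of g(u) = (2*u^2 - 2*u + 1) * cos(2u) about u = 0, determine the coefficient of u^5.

-4/3

Distribute the polynomial across the series and collect like powers.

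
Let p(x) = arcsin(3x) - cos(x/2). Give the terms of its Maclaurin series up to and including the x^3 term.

Add the two expansions coefficient-wise.

9*x^3/2 + x^2/8 + 3*x - 1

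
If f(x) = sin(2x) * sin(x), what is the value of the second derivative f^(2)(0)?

Write out both Maclaurin series and multiply, keeping only the needed powers.
From the series, [x^2] f = 2; multiply by 2! = 2 to get 4.

4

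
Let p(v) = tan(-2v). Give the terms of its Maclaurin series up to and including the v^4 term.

-8*v^3/3 - 2*v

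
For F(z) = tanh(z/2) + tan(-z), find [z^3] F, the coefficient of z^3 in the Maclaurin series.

-3/8

Combine the two series term by term.
[z^0] = 0;  [z^1] = -1/2;  [z^2] = 0;  [z^3] = -3/8.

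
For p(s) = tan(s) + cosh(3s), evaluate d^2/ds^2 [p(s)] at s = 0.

9

Add the two expansions coefficient-wise.
The coefficient of s^2 in the expansion is 9/2, so p′′(0) = 2! * (9/2) = 9.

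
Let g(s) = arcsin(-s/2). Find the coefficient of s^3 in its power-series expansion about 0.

Compute the successive derivatives at the expansion point and divide by k!.
g(0) = 0
g′(0) = -1/2
g′′(0) = 0
g′′′(0) = -1/8
So c_3 = g′′′(0)/3! = -1/48.

-1/48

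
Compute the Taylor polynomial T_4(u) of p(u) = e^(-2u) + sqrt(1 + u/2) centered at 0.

4081*u^4/6144 - 509*u^3/384 + 63*u^2/32 - 7*u/4 + 2

Add the two expansions coefficient-wise.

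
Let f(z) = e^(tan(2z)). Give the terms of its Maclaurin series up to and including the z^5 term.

Plug the Maclaurin series of the inner function into that of the outer and collect terms.

148*z^5/15 + 6*z^4 + 4*z^3 + 2*z^2 + 2*z + 1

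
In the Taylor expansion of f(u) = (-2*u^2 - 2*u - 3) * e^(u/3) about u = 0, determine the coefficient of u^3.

-43/54

Distribute the polynomial across the series and collect like powers.
f(0) = -3
f′(0) = -3
f′′(0) = -17/3
f′′′(0) = -43/9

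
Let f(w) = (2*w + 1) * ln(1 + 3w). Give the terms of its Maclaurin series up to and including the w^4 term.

-9*w^4/4 + 3*w^2/2 + 3*w

Multiply each power in the prefactor through the base expansion.
f(0) = 0
f′(0) = 3
f′′(0) = 3
f′′′(0) = 0
f^(4)(0) = -54
The Taylor polynomial is Σ f^(k)(0)/k! · w^k.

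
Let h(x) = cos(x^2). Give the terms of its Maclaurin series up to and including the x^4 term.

1 - x^4/2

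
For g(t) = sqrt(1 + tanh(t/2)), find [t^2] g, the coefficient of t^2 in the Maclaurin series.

-1/32

Plug the Maclaurin series of the inner function into that of the outer and collect terms.
g(0) = 1
g′(0) = 1/4
g′′(0) = -1/16
So c_2 = g′′(0)/2! = -1/32.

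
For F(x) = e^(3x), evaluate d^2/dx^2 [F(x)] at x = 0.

The coefficient of x^2 in the expansion is 9/2, so F′′(0) = 2! * (9/2) = 9.

9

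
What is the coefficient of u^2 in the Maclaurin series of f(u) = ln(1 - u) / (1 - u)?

Take the Cauchy product of the two expansions.
[u^0] = 0;  [u^1] = -1;  [u^2] = -3/2.
So c_2 = f′′(0)/2! = -3/2.

-3/2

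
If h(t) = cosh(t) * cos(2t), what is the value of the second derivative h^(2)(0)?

Write out both Maclaurin series and multiply, keeping only the needed powers.
From the series, [t^2] h = -3/2; multiply by 2! = 2 to get -3.

-3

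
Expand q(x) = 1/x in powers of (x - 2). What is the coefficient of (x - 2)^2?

1/8

q(2) = 1/2
q′(2) = -1/4
q′′(2) = 1/4
So c_2 = q′′(2)/2! = 1/8.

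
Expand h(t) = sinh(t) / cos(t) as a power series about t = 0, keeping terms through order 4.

2*t^3/3 + t

Write the quotient as an unknown series and match coefficients against numerator = denominator · series.
h(0) = 0
h′(0) = 1
h′′(0) = 0
h′′′(0) = 4
h^(4)(0) = 0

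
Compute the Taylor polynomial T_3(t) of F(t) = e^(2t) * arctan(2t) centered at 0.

Multiply the two series term by term and collect like powers.
F(0) = 0
F′(0) = 2
F′′(0) = 8
F′′′(0) = 8
The Taylor polynomial is Σ F^(k)(0)/k! · t^k.

4*t^3/3 + 4*t^2 + 2*t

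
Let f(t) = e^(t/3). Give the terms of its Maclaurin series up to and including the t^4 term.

t^4/1944 + t^3/162 + t^2/18 + t/3 + 1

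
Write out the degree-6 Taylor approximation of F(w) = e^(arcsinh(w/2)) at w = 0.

Substitute the inner expansion into the outer series and collect powers.
[w^0] = 1;  [w^1] = 1/2;  [w^2] = 1/8;  [w^3] = 0;  [w^4] = -1/128;  [w^5] = 0;  [w^6] = 1/1024.

w^6/1024 - w^4/128 + w^2/8 + w/2 + 1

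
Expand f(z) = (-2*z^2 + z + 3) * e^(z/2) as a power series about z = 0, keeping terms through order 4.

-85*z^4/384 - 13*z^3/16 - 9*z^2/8 + 5*z/2 + 3

Distribute the polynomial across the series and collect like powers.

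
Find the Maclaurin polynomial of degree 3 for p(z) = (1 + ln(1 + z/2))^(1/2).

Plug the Maclaurin series of the inner function into that of the outer and collect terms.
p(0) = 1
p′(0) = 1/4
p′′(0) = -3/16
p′′′(0) = 17/64

17*z^3/384 - 3*z^2/32 + z/4 + 1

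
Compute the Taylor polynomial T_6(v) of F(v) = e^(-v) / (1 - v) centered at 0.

Expand 1/(denominator) as a geometric series and multiply by the numerator's series.
[v^0] = 1;  [v^1] = 0;  [v^2] = 1/2;  [v^3] = 1/3;  [v^4] = 3/8;  [v^5] = 11/30;  [v^6] = 53/144.

53*v^6/144 + 11*v^5/30 + 3*v^4/8 + v^3/3 + v^2/2 + 1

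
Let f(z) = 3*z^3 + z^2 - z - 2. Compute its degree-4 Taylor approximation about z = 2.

3*(z - 2)^3 + 19*(z - 2)^2 + 39*(z - 2) + 24

f(2) = 24
f′(2) = 39
f′′(2) = 38
f′′′(2) = 18
f^(4)(2) = 0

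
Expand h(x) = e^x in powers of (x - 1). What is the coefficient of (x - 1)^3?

e/6

h(1) = e
h′(1) = e
h′′(1) = e
h′′′(1) = e
Then c_k = h^(k)(1)/k! gives each Taylor coefficient.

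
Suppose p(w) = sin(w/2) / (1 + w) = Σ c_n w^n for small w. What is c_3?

23/48

Take the Cauchy product of the two expansions.
[w^0] = 0;  [w^1] = 1/2;  [w^2] = -1/2;  [w^3] = 23/48.
So c_3 = p′′′(0)/3! = 23/48.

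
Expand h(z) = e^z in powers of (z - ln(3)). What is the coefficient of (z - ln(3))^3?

1/2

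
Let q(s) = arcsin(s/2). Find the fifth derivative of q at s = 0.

Differentiate repeatedly and evaluate at the center.
From the series, [s^5] q = 3/1280; multiply by 5! = 120 to get 9/32.

9/32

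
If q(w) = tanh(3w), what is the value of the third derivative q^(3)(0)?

-54

Apply the Taylor formula c_k = f^(k)(a)/k!.
The coefficient of w^3 in the expansion is -9, so q′′′(0) = 3! * (-9) = -54.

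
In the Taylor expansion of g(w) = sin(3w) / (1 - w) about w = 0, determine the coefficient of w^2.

3

Write out both Maclaurin series and multiply, keeping only the needed powers.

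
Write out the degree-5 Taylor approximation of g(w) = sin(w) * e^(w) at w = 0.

Multiply the two series term by term and collect like powers.
g(0) = 0
g′(0) = 1
g′′(0) = 2
g′′′(0) = 2
g^(4)(0) = 0
g^(5)(0) = -4

-w^5/30 + w^3/3 + w^2 + w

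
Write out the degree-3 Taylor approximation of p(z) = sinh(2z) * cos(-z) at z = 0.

z^3/3 + 2*z

Expand each factor separately, then convolve coefficients.
p(0) = 0
p′(0) = 2
p′′(0) = 0
p′′′(0) = 2
The Taylor polynomial is Σ p^(k)(0)/k! · z^k.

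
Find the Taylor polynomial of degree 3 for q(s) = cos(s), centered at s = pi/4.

sqrt(2)*(s - pi/4)^3/12 - sqrt(2)*(s - pi/4)^2/4 - sqrt(2)*(s - pi/4)/2 + sqrt(2)/2

[(s - pi/4)^0] = sqrt(2)/2;  [(s - pi/4)^1] = -sqrt(2)/2;  [(s - pi/4)^2] = -sqrt(2)/4;  [(s - pi/4)^3] = sqrt(2)/12.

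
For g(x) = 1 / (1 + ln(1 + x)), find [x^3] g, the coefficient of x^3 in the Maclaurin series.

Use the geometric series for the reciprocal, then substitute.
g(0) = 1
g′(0) = -1
g′′(0) = 3
g′′′(0) = -14
The Taylor polynomial is Σ g^(k)(0)/k! · x^k.

-7/3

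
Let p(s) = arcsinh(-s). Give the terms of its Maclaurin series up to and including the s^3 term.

Apply the Taylor formula c_k = f^(k)(a)/k!.

s^3/6 - s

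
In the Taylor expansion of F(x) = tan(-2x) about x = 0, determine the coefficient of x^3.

-8/3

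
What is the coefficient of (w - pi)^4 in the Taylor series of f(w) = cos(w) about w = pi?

Use the known series and substitute for the argument.
f(pi) = -1
f′(pi) = 0
f′′(pi) = 1
f′′′(pi) = 0
f^(4)(pi) = -1

-1/24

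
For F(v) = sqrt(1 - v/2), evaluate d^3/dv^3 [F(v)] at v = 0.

-3/64

Apply the Taylor formula c_k = f^(k)(a)/k!.
From the series, [v^3] F = -1/128; multiply by 3! = 6 to get -3/64.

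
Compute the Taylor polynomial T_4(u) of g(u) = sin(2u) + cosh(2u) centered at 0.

2*u^4/3 - 4*u^3/3 + 2*u^2 + 2*u + 1

Add the two expansions coefficient-wise.
g(0) = 1
g′(0) = 2
g′′(0) = 4
g′′′(0) = -8
g^(4)(0) = 16
Dividing each by k! gives the coefficients c_0, ..., c_4.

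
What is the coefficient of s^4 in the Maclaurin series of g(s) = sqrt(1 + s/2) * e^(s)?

449/6144

Multiply the two series term by term and collect like powers.
g(0) = 1
g′(0) = 5/4
g′′(0) = 23/16
g′′′(0) = 103/64
g^(4)(0) = 449/256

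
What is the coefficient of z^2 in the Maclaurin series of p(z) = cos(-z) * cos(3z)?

-5

Write out both Maclaurin series and multiply, keeping only the needed powers.
p(0) = 1
p′(0) = 0
p′′(0) = -10
So c_2 = p′′(0)/2! = -5.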